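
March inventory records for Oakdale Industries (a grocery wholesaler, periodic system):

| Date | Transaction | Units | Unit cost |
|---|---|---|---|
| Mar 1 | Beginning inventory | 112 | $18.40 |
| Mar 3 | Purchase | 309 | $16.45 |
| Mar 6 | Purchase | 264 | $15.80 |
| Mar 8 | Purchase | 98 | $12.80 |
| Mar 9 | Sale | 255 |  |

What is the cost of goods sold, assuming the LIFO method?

COGS = $3,735.00

Mar 9, 255 sold [LIFO — newest first]: 98 @ $12.80 + 157 @ $15.80 = $3,735.00
Ending inventory: 112 @ $18.40 + 309 @ $16.45 + 107 @ $15.80 = $8,834.45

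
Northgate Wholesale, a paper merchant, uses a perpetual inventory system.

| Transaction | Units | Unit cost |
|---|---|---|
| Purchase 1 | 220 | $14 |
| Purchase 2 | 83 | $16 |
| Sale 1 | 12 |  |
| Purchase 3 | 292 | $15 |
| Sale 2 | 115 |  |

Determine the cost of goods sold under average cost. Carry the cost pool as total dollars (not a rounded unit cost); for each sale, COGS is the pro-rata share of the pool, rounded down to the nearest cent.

After Purchase 1: 220 on hand, pool $3,080.00 (≈ $14.0000 each)
After Purchase 2: 303 on hand, pool $4,408.00 (≈ $14.5479 each)
Sale 1, sell 12: 12/303 × $4,408.00 → $174.57
After Purchase 3: 583 on hand, pool $8,613.43 (≈ $14.7743 each)
Sale 2, sell 115: 115/583 × $8,613.43 → $1,699.04
Total COGS = $174.57 + $1,699.04 = $1,873.61
Ending inventory (cost pool remaining) = $6,914.39
Check: goods available $8,788.00 = COGS $1,873.61 + ending $6,914.39

COGS = $1,873.61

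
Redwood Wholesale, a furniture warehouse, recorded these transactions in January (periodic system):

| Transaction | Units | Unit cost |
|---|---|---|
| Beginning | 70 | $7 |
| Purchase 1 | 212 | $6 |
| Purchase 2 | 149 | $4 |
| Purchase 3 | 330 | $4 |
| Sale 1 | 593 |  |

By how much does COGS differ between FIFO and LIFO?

FIFO COGS: 70 @ $7 + 212 @ $6 + 149 @ $4 + 162 @ $4 = $3,006
LIFO COGS: 330 @ $4 + 149 @ $4 + 114 @ $6 = $2,600
Difference = |$3,006 − $2,600| = $406

$406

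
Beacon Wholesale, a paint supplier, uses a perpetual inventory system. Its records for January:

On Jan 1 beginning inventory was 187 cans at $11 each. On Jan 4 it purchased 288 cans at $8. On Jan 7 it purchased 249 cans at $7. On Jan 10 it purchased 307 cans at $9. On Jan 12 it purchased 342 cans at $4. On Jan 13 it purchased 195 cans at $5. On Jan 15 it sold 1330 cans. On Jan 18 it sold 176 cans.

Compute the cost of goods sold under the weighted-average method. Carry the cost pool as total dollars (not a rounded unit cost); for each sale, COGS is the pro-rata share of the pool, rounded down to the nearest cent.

After Jan 1: 187 on hand, pool $2,057.00 (≈ $11.0000 each)
After Jan 4: 475 on hand, pool $4,361.00 (≈ $9.1811 each)
After Jan 7: 724 on hand, pool $6,104.00 (≈ $8.4309 each)
After Jan 10: 1031 on hand, pool $8,867.00 (≈ $8.6004 each)
After Jan 12: 1373 on hand, pool $10,235.00 (≈ $7.4545 each)
After Jan 13: 1568 on hand, pool $11,210.00 (≈ $7.1492 each)
Jan 15, sell 1330: 1330/1568 × $11,210.00 → $9,508.48
Jan 18, sell 176: 176/238 × $1,701.52 → $1,258.26
Total COGS = $9,508.48 + $1,258.26 = $10,766.74
Ending inventory (cost pool remaining) = $443.26
Check: goods available $11,210.00 = COGS $10,766.74 + ending $443.26

COGS = $10,766.74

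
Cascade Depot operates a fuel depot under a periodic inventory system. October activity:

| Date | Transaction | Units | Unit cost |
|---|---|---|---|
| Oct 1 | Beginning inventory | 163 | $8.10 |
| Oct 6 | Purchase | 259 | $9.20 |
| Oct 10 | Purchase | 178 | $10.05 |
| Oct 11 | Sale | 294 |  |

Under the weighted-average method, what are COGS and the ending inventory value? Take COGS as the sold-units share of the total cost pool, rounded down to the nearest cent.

COGS = $2,691.08; ending inventory = $2,800.92

Oct 11, sell 294: 294/600 × $5,492.00 → $2,691.08
Ending inventory (cost pool remaining) = $2,800.92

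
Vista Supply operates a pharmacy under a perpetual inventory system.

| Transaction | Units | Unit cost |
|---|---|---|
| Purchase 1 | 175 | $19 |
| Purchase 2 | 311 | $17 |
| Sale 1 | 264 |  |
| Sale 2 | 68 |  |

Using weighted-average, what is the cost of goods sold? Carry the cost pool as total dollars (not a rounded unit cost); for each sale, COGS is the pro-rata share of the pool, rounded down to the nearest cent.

After Purchase 1: 175 on hand, pool $3,325.00 (≈ $19.0000 each)
After Purchase 2: 486 on hand, pool $8,612.00 (≈ $17.7202 each)
Sale 1, sell 264: 264/486 × $8,612.00 → $4,678.12
Sale 2, sell 68: 68/222 × $3,933.88 → $1,204.97
Total COGS = $4,678.12 + $1,204.97 = $5,883.09
Ending inventory (cost pool remaining) = $2,728.91
Check: goods available $8,612.00 = COGS $5,883.09 + ending $2,728.91

COGS = $5,883.09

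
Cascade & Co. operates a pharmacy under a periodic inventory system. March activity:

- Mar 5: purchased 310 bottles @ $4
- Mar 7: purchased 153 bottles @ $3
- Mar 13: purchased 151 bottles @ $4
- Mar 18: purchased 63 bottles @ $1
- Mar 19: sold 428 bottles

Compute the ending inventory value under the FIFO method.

Ending inventory = $772

Mar 19, 428 sold [FIFO — oldest first]: 310 @ $4 + 118 @ $3 = $1,594
Ending inventory: 35 @ $3 + 151 @ $4 + 63 @ $1 = $772
Check: goods available $2,366 = COGS $1,594 + ending $772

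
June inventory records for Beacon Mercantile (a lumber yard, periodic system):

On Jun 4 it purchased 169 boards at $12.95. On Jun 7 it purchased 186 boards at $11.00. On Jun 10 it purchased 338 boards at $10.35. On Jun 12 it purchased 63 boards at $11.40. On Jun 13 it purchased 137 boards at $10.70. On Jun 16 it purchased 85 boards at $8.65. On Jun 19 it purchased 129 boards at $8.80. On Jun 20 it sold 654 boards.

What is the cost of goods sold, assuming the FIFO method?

COGS = $7,329.20

Jun 20, 654 sold [FIFO — oldest first]: 169 @ $12.95 + 186 @ $11.00 + 299 @ $10.35 = $7,329.20
Ending inventory: 39 @ $10.35 + 63 @ $11.40 + 137 @ $10.70 + 85 @ $8.65 + 129 @ $8.80 = $4,458.20
Check: goods available $11,787.40 = COGS $7,329.20 + ending $4,458.20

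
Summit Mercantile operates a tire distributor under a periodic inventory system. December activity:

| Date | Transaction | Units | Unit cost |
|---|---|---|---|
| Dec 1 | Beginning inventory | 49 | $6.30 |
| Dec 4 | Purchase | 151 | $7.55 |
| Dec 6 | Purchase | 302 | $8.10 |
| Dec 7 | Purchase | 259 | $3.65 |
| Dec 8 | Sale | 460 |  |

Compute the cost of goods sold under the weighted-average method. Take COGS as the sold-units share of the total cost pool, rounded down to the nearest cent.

COGS = $2,925.80

Dec 8, sell 460: 460/761 × $4,840.30 → $2,925.80
Ending inventory (cost pool remaining) = $1,914.50
Check: goods available $4,840.30 = COGS $2,925.80 + ending $1,914.50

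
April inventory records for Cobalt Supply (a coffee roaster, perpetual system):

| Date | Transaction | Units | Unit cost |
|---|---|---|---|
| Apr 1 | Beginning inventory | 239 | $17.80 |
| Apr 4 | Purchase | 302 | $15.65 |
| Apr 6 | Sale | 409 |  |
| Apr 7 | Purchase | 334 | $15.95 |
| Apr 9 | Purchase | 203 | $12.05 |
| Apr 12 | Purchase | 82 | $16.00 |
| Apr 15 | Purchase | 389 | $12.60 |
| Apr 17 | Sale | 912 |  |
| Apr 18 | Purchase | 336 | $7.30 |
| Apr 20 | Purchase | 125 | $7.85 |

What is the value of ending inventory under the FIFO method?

Apr 6, 409 sold [FIFO — oldest first]: 239 @ $17.80 + 170 @ $15.65 = $6,914.70
Apr 17, 912 sold [FIFO — oldest first]: 132 @ $15.65 + 334 @ $15.95 + 203 @ $12.05 + 82 @ $16.00 + 161 @ $12.60 = $13,179.85
Total COGS = $6,914.70 + $13,179.85 = $20,094.55
Ending inventory: 228 @ $12.60 + 336 @ $7.30 + 125 @ $7.85 = $6,306.85

Ending inventory = $6,306.85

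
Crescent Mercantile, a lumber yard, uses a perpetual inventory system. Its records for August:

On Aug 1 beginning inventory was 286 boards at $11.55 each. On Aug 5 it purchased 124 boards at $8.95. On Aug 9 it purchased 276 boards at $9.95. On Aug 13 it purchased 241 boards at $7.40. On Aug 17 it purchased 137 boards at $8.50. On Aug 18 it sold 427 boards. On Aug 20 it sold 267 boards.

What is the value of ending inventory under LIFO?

Aug 18, 427 sold [LIFO — newest first]: 137 @ $8.50 + 241 @ $7.40 + 49 @ $9.95 = $3,435.45
Aug 20, 267 sold [LIFO — newest first]: 227 @ $9.95 + 40 @ $8.95 = $2,616.65
Total COGS = $3,435.45 + $2,616.65 = $6,052.10
Ending inventory: 286 @ $11.55 + 84 @ $8.95 = $4,055.10
Check: goods available $10,107.20 = COGS $6,052.10 + ending $4,055.10

Ending inventory = $4,055.10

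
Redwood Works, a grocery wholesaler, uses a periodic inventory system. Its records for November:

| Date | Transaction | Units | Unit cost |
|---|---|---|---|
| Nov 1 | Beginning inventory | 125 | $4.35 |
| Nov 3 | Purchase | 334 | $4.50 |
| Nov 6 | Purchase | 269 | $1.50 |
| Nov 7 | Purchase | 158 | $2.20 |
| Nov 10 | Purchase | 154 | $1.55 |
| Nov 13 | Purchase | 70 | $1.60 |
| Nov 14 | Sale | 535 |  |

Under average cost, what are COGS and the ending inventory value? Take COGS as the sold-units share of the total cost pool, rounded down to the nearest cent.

Nov 14, sell 535: 535/1110 × $3,148.55 → $1,517.54
Ending inventory (cost pool remaining) = $1,631.01

COGS = $1,517.54; ending inventory = $1,631.01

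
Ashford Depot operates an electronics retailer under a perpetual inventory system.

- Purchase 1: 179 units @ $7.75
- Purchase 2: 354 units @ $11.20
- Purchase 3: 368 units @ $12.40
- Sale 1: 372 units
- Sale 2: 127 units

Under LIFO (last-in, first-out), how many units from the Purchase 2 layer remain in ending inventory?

223

Sale 1 (372) [LIFO — newest first]: 368 @ $12.40 + 4 @ $11.20 = $4,608.00
Sale 2 (127) [LIFO — newest first]: 127 @ $11.20 = $1,422.40
Total COGS = $4,608.00 + $1,422.40 = $6,030.40
Ending inventory: 179 @ $7.75 + 223 @ $11.20 = $3,884.85
Check: goods available $9,915.25 = COGS $6,030.40 + ending $3,884.85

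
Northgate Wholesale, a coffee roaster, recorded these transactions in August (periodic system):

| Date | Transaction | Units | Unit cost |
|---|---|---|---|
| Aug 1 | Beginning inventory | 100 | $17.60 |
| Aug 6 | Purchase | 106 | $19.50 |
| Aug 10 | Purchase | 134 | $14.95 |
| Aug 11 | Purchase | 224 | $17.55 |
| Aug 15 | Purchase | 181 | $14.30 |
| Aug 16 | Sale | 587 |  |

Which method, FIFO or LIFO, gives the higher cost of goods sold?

FIFO

FIFO COGS: 100 @ $17.60 + 106 @ $19.50 + 134 @ $14.95 + 224 @ $17.55 + 23 @ $14.30 = $10,090.40
LIFO COGS: 181 @ $14.30 + 224 @ $17.55 + 134 @ $14.95 + 48 @ $19.50 = $9,458.80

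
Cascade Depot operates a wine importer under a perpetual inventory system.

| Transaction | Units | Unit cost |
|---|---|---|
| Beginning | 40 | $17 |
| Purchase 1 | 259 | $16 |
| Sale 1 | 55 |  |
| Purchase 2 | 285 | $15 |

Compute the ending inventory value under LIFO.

Ending inventory = $8,219

Sale 1 (55) [LIFO — newest first]: 55 @ $16 = $880
Ending inventory: 40 @ $17 + 204 @ $16 + 285 @ $15 = $8,219
Check: goods available $9,099 = COGS $880 + ending $8,219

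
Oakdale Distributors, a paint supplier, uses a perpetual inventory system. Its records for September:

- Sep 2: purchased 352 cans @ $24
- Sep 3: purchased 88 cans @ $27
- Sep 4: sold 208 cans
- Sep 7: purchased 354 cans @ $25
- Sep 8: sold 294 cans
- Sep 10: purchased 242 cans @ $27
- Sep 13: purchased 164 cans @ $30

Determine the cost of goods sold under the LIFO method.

Sep 4, 208 sold [LIFO — newest first]: 88 @ $27 + 120 @ $24 = $5,256
Sep 8, 294 sold [LIFO — newest first]: 294 @ $25 = $7,350
Total COGS = $5,256 + $7,350 = $12,606
Ending inventory: 232 @ $24 + 60 @ $25 + 242 @ $27 + 164 @ $30 = $18,522
Check: goods available $31,128 = COGS $12,606 + ending $18,522

COGS = $12,606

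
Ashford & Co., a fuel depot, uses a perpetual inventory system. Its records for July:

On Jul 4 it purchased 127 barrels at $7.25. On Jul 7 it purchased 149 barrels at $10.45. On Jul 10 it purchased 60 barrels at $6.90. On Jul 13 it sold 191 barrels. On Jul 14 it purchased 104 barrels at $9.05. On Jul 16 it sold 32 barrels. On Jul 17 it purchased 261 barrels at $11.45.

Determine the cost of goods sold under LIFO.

Jul 13, 191 sold [LIFO — newest first]: 60 @ $6.90 + 131 @ $10.45 = $1,782.95
Jul 16, 32 sold [LIFO — newest first]: 32 @ $9.05 = $289.60
Total COGS = $1,782.95 + $289.60 = $2,072.55
Ending inventory: 127 @ $7.25 + 18 @ $10.45 + 72 @ $9.05 + 261 @ $11.45 = $4,748.90

COGS = $2,072.55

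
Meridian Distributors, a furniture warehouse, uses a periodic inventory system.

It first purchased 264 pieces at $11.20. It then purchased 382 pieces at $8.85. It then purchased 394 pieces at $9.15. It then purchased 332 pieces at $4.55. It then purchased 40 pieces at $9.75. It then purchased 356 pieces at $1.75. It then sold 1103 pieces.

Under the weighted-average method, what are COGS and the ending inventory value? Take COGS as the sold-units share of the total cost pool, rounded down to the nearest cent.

COGS = $7,777.27; ending inventory = $4,688.93

Sale 1, sell 1103: 1103/1768 × $12,466.20 → $7,777.27
Ending inventory (cost pool remaining) = $4,688.93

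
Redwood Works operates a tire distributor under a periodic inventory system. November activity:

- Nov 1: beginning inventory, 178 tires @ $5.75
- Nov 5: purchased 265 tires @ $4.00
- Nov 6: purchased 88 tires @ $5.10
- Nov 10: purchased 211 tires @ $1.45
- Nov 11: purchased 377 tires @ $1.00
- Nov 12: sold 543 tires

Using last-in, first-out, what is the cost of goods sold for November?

COGS = $617.70

Nov 12, 543 sold [LIFO — newest first]: 377 @ $1.00 + 166 @ $1.45 = $617.70
Ending inventory: 178 @ $5.75 + 265 @ $4.00 + 88 @ $5.10 + 45 @ $1.45 = $2,597.55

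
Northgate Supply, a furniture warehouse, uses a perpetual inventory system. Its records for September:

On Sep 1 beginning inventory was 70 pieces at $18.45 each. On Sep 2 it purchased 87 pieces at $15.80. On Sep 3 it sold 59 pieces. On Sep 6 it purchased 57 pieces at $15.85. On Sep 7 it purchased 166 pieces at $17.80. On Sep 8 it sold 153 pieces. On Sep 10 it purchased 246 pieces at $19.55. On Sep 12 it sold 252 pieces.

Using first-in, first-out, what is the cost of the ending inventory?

Sep 3, 59 sold [FIFO — oldest first]: 59 @ $18.45 = $1,088.55
Sep 8, 153 sold [FIFO — oldest first]: 11 @ $18.45 + 87 @ $15.80 + 55 @ $15.85 = $2,449.30
Sep 12, 252 sold [FIFO — oldest first]: 2 @ $15.85 + 166 @ $17.80 + 84 @ $19.55 = $4,628.70
Total COGS = $1,088.55 + $2,449.30 + $4,628.70 = $8,166.55
Ending inventory: 162 @ $19.55 = $3,167.10
Check: goods available $11,333.65 = COGS $8,166.55 + ending $3,167.10

Ending inventory = $3,167.10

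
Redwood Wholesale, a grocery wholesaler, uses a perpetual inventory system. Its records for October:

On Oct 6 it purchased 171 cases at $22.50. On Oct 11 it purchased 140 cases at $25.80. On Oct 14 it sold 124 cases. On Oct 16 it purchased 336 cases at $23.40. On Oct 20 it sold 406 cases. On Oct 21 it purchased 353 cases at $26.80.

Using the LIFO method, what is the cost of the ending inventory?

Oct 14, 124 sold [LIFO — newest first]: 124 @ $25.80 = $3,199.20
Oct 20, 406 sold [LIFO — newest first]: 336 @ $23.40 + 16 @ $25.80 + 54 @ $22.50 = $9,490.20
Total COGS = $3,199.20 + $9,490.20 = $12,689.40
Ending inventory: 117 @ $22.50 + 353 @ $26.80 = $12,092.90
Check: goods available $24,782.30 = COGS $12,689.40 + ending $12,092.90

Ending inventory = $12,092.90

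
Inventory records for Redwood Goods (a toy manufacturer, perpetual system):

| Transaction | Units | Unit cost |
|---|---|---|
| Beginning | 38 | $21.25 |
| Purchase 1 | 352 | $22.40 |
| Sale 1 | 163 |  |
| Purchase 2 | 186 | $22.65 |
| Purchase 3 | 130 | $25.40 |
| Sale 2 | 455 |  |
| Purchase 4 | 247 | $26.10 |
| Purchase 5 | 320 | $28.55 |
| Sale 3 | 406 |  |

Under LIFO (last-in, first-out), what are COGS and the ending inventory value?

Sale 1 (163) [LIFO — newest first]: 163 @ $22.40 = $3,651.20
Sale 2 (455) [LIFO — newest first]: 130 @ $25.40 + 186 @ $22.65 + 139 @ $22.40 = $10,628.50
Sale 3 (406) [LIFO — newest first]: 320 @ $28.55 + 86 @ $26.10 = $11,380.60
Total COGS = $3,651.20 + $10,628.50 + $11,380.60 = $25,660.30
Ending inventory: 38 @ $21.25 + 50 @ $22.40 + 161 @ $26.10 = $6,129.60
Check: goods available $31,789.90 = COGS $25,660.30 + ending $6,129.60

COGS = $25,660.30; ending inventory = $6,129.60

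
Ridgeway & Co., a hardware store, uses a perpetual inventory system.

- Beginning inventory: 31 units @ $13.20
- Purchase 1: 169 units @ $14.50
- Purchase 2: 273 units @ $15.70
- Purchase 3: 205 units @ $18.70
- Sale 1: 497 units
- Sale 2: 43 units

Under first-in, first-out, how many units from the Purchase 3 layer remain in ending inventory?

138

Sale 1 (497) [FIFO — oldest first]: 31 @ $13.20 + 169 @ $14.50 + 273 @ $15.70 + 24 @ $18.70 = $7,594.60
Sale 2 (43) [FIFO — oldest first]: 43 @ $18.70 = $804.10
Total COGS = $7,594.60 + $804.10 = $8,398.70
Ending inventory: 138 @ $18.70 = $2,580.60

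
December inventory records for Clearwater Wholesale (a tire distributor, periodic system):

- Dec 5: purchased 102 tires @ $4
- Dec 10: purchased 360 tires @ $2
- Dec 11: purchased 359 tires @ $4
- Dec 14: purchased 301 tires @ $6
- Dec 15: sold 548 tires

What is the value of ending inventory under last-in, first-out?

Ending inventory = $1,576

Dec 15, 548 sold [LIFO — newest first]: 301 @ $6 + 247 @ $4 = $2,794
Ending inventory: 102 @ $4 + 360 @ $2 + 112 @ $4 = $1,576
Check: goods available $4,370 = COGS $2,794 + ending $1,576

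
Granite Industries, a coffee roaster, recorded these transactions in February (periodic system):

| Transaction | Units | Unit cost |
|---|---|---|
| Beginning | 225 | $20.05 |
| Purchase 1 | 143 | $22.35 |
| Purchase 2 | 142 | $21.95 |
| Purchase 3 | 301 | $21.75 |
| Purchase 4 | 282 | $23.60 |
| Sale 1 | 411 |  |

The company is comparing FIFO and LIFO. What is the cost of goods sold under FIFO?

FIFO COGS: 225 @ $20.05 + 143 @ $22.35 + 43 @ $21.95 = $8,651.15
LIFO COGS: 282 @ $23.60 + 129 @ $21.75 = $9,460.95

COGS = $8,651.15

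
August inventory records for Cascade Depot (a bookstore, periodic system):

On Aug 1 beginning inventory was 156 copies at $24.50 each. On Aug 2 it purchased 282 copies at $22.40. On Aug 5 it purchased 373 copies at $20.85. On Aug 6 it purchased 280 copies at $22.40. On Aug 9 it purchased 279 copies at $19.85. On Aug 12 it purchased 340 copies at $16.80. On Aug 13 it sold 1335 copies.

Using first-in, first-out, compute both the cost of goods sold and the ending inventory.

Aug 13, 1335 sold [FIFO — oldest first]: 156 @ $24.50 + 282 @ $22.40 + 373 @ $20.85 + 280 @ $22.40 + 244 @ $19.85 = $29,031.25
Ending inventory: 35 @ $19.85 + 340 @ $16.80 = $6,406.75
Check: goods available $35,438.00 = COGS $29,031.25 + ending $6,406.75

COGS = $29,031.25; ending inventory = $6,406.75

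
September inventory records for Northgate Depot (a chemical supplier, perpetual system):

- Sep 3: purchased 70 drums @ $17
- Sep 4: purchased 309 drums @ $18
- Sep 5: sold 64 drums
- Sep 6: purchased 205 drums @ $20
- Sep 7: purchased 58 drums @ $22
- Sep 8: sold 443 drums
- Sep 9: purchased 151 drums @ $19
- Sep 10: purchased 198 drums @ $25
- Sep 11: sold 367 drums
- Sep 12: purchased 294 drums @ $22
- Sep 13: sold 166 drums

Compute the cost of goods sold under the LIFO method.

COGS = $21,563

Sep 5, 64 sold [LIFO — newest first]: 64 @ $18 = $1,152
Sep 8, 443 sold [LIFO — newest first]: 58 @ $22 + 205 @ $20 + 180 @ $18 = $8,616
Sep 11, 367 sold [LIFO — newest first]: 198 @ $25 + 151 @ $19 + 18 @ $18 = $8,143
Sep 13, 166 sold [LIFO — newest first]: 166 @ $22 = $3,652
Total COGS = $1,152 + $8,616 + $8,143 + $3,652 = $21,563
Ending inventory: 70 @ $17 + 47 @ $18 + 128 @ $22 = $4,852
Check: goods available $26,415 = COGS $21,563 + ending $4,852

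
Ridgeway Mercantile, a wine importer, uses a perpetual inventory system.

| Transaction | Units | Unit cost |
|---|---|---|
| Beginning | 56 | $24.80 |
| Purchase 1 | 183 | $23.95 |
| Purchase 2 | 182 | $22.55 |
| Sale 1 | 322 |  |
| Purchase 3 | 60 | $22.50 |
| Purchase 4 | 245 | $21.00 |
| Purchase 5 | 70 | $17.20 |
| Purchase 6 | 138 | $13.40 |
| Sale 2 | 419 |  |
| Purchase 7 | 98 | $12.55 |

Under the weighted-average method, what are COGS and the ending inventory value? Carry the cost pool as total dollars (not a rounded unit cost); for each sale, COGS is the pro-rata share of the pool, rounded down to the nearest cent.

COGS = $15,680.46; ending inventory = $4,973.39

After Beginning: 56 on hand, pool $1,388.80 (≈ $24.8000 each)
After Purchase 1: 239 on hand, pool $5,771.65 (≈ $24.1492 each)
After Purchase 2: 421 on hand, pool $9,875.75 (≈ $23.4578 each)
Sale 1, sell 322: 322/421 × $9,875.75 → $7,553.42
After Purchase 3: 159 on hand, pool $3,672.33 (≈ $23.0964 each)
After Purchase 4: 404 on hand, pool $8,817.33 (≈ $21.8251 each)
After Purchase 5: 474 on hand, pool $10,021.33 (≈ $21.1420 each)
After Purchase 6: 612 on hand, pool $11,870.53 (≈ $19.3963 each)
Sale 2, sell 419: 419/612 × $11,870.53 → $8,127.04
After Purchase 7: 291 on hand, pool $4,973.39 (≈ $17.0907 each)
Total COGS = $7,553.42 + $8,127.04 = $15,680.46
Ending inventory (cost pool remaining) = $4,973.39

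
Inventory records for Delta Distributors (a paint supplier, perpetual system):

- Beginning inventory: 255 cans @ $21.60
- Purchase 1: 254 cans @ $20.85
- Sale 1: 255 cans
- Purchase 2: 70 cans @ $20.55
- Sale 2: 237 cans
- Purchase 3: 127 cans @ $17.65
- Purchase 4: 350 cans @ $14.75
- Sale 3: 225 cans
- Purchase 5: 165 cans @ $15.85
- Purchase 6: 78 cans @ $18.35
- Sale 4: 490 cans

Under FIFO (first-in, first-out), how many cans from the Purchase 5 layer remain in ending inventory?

Sale 1 (255) [FIFO — oldest first]: 255 @ $21.60 = $5,508.00
Sale 2 (237) [FIFO — oldest first]: 237 @ $20.85 = $4,941.45
Sale 3 (225) [FIFO — oldest first]: 17 @ $20.85 + 70 @ $20.55 + 127 @ $17.65 + 11 @ $14.75 = $4,196.75
Sale 4 (490) [FIFO — oldest first]: 339 @ $14.75 + 151 @ $15.85 = $7,393.60
Total COGS = $5,508.00 + $4,941.45 + $4,196.75 + $7,393.60 = $22,039.80
Ending inventory: 14 @ $15.85 + 78 @ $18.35 = $1,653.20
Check: goods available $23,693.00 = COGS $22,039.80 + ending $1,653.20

14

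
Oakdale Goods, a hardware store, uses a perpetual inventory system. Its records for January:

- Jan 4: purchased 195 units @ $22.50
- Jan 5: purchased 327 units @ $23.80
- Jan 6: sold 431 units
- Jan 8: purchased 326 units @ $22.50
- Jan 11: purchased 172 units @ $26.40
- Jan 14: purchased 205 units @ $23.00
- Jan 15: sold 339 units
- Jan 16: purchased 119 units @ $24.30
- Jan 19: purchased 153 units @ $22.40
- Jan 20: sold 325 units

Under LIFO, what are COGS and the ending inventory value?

Jan 6, 431 sold [LIFO — newest first]: 327 @ $23.80 + 104 @ $22.50 = $10,122.60
Jan 15, 339 sold [LIFO — newest first]: 205 @ $23.00 + 134 @ $26.40 = $8,252.60
Jan 20, 325 sold [LIFO — newest first]: 153 @ $22.40 + 119 @ $24.30 + 38 @ $26.40 + 15 @ $22.50 = $7,659.60
Total COGS = $10,122.60 + $8,252.60 + $7,659.60 = $26,034.80
Ending inventory: 91 @ $22.50 + 311 @ $22.50 = $9,045.00

COGS = $26,034.80; ending inventory = $9,045.00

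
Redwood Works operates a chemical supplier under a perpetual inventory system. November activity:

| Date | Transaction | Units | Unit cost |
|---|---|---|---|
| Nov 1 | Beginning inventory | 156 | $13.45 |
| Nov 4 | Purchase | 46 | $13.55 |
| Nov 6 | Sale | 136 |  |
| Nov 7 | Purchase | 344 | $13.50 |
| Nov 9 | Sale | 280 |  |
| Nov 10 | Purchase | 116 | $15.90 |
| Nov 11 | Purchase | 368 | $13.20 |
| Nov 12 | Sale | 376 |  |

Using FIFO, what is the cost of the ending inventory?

Ending inventory = $3,141.60

Nov 6, 136 sold [FIFO — oldest first]: 136 @ $13.45 = $1,829.20
Nov 9, 280 sold [FIFO — oldest first]: 20 @ $13.45 + 46 @ $13.55 + 214 @ $13.50 = $3,781.30
Nov 12, 376 sold [FIFO — oldest first]: 130 @ $13.50 + 116 @ $15.90 + 130 @ $13.20 = $5,315.40
Total COGS = $1,829.20 + $3,781.30 + $5,315.40 = $10,925.90
Ending inventory: 238 @ $13.20 = $3,141.60
Check: goods available $14,067.50 = COGS $10,925.90 + ending $3,141.60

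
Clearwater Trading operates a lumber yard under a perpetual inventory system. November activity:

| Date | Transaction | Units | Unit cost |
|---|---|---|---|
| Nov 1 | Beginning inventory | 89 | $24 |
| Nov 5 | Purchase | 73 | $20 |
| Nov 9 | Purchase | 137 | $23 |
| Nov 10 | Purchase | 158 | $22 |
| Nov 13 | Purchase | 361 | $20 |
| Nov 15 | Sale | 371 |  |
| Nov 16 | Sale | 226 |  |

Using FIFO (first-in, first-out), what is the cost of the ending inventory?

Nov 15, 371 sold [FIFO — oldest first]: 89 @ $24 + 73 @ $20 + 137 @ $23 + 72 @ $22 = $8,331
Nov 16, 226 sold [FIFO — oldest first]: 86 @ $22 + 140 @ $20 = $4,692
Total COGS = $8,331 + $4,692 = $13,023
Ending inventory: 221 @ $20 = $4,420

Ending inventory = $4,420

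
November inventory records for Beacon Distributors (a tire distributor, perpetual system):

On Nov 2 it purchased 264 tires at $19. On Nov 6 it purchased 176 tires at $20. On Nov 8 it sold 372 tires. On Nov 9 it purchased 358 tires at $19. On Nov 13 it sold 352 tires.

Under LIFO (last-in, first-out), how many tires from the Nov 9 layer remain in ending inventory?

6

Nov 8, 372 sold [LIFO — newest first]: 176 @ $20 + 196 @ $19 = $7,244
Nov 13, 352 sold [LIFO — newest first]: 352 @ $19 = $6,688
Total COGS = $7,244 + $6,688 = $13,932
Ending inventory: 68 @ $19 + 6 @ $19 = $1,406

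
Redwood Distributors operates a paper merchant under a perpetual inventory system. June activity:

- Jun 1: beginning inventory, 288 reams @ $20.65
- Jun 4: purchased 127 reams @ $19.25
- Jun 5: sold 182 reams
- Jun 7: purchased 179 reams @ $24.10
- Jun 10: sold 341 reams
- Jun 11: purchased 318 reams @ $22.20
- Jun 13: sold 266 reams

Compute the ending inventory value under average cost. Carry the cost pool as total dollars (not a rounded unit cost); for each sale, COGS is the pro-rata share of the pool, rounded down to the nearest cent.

After Jun 1: 288 on hand, pool $5,947.20 (≈ $20.6500 each)
After Jun 4: 415 on hand, pool $8,391.95 (≈ $20.2216 each)
Jun 5, sell 182: 182/415 × $8,391.95 → $3,680.32
After Jun 7: 412 on hand, pool $9,025.53 (≈ $21.9066 each)
Jun 10, sell 341: 341/412 × $9,025.53 → $7,470.15
After Jun 11: 389 on hand, pool $8,614.98 (≈ $22.1465 each)
Jun 13, sell 266: 266/389 × $8,614.98 → $5,890.96
Total COGS = $3,680.32 + $7,470.15 + $5,890.96 = $17,041.43
Ending inventory (cost pool remaining) = $2,724.02
Check: goods available $19,765.45 = COGS $17,041.43 + ending $2,724.02

Ending inventory = $2,724.02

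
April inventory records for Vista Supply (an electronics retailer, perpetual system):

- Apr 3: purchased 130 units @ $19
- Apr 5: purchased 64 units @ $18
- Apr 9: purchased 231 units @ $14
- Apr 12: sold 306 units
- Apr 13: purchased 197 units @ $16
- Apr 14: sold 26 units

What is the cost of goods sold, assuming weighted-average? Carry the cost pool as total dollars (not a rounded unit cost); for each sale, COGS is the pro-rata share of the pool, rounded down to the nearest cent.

After Apr 3: 130 on hand, pool $2,470.00 (≈ $19.0000 each)
After Apr 5: 194 on hand, pool $3,622.00 (≈ $18.6701 each)
After Apr 9: 425 on hand, pool $6,856.00 (≈ $16.1318 each)
Apr 12, sell 306: 306/425 × $6,856.00 → $4,936.32
After Apr 13: 316 on hand, pool $5,071.68 (≈ $16.0496 each)
Apr 14, sell 26: 26/316 × $5,071.68 → $417.29
Total COGS = $4,936.32 + $417.29 = $5,353.61
Ending inventory (cost pool remaining) = $4,654.39
Check: goods available $10,008.00 = COGS $5,353.61 + ending $4,654.39

COGS = $5,353.61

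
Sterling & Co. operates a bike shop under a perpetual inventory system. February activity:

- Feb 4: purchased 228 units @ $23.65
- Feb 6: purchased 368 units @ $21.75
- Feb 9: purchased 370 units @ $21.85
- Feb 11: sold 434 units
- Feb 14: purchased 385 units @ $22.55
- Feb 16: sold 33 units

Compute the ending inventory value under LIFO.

Ending inventory = $19,941.80

Feb 11, 434 sold [LIFO — newest first]: 370 @ $21.85 + 64 @ $21.75 = $9,476.50
Feb 16, 33 sold [LIFO — newest first]: 33 @ $22.55 = $744.15
Total COGS = $9,476.50 + $744.15 = $10,220.65
Ending inventory: 228 @ $23.65 + 304 @ $21.75 + 352 @ $22.55 = $19,941.80
Check: goods available $30,162.45 = COGS $10,220.65 + ending $19,941.80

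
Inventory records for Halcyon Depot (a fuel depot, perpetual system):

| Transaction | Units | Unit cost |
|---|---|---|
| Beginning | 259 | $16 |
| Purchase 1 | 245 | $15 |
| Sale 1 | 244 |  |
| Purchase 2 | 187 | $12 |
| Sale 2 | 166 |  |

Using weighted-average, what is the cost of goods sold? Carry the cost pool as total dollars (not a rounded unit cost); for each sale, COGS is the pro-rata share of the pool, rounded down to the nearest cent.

COGS = $6,116.66

After Beginning: 259 on hand, pool $4,144.00 (≈ $16.0000 each)
After Purchase 1: 504 on hand, pool $7,819.00 (≈ $15.5139 each)
Sale 1, sell 244: 244/504 × $7,819.00 → $3,785.38
After Purchase 2: 447 on hand, pool $6,277.62 (≈ $14.0439 each)
Sale 2, sell 166: 166/447 × $6,277.62 → $2,331.28
Total COGS = $3,785.38 + $2,331.28 = $6,116.66
Ending inventory (cost pool remaining) = $3,946.34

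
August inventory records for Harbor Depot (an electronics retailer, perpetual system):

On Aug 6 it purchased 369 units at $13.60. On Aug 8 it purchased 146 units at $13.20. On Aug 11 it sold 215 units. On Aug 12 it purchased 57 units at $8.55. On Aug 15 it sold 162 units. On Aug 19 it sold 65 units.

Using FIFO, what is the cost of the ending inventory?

Ending inventory = $1,450.95

Aug 11, 215 sold [FIFO — oldest first]: 215 @ $13.60 = $2,924.00
Aug 15, 162 sold [FIFO — oldest first]: 154 @ $13.60 + 8 @ $13.20 = $2,200.00
Aug 19, 65 sold [FIFO — oldest first]: 65 @ $13.20 = $858.00
Total COGS = $2,924.00 + $2,200.00 + $858.00 = $5,982.00
Ending inventory: 73 @ $13.20 + 57 @ $8.55 = $1,450.95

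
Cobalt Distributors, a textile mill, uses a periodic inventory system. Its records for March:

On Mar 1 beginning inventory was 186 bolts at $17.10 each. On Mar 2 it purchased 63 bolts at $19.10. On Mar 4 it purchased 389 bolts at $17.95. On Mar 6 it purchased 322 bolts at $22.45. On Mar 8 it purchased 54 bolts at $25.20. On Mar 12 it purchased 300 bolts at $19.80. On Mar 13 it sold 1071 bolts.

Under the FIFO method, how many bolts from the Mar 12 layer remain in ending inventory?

243

Mar 13, 1071 sold [FIFO — oldest first]: 186 @ $17.10 + 63 @ $19.10 + 389 @ $17.95 + 322 @ $22.45 + 54 @ $25.20 + 57 @ $19.80 = $21,084.75
Ending inventory: 243 @ $19.80 = $4,811.40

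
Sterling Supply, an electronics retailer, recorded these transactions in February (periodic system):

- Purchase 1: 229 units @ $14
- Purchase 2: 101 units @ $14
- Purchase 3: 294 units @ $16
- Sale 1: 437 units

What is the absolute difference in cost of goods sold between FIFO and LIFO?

FIFO COGS: 229 @ $14 + 101 @ $14 + 107 @ $16 = $6,332
LIFO COGS: 294 @ $16 + 101 @ $14 + 42 @ $14 = $6,706
Difference = |$6,332 − $6,706| = $374

$374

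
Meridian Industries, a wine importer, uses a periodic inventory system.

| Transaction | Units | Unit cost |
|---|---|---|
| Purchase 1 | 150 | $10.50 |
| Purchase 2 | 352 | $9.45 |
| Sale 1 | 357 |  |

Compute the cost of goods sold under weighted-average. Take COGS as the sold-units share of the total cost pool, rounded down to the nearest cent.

Sale 1, sell 357: 357/502 × $4,901.40 → $3,485.65
Ending inventory (cost pool remaining) = $1,415.75
Check: goods available $4,901.40 = COGS $3,485.65 + ending $1,415.75

COGS = $3,485.65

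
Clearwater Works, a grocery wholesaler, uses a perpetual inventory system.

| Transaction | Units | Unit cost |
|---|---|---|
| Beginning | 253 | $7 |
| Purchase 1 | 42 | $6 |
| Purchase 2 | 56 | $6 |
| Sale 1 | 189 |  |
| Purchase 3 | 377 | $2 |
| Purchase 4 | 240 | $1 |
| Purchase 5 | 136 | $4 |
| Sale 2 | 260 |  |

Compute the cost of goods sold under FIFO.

COGS = $2,555

Sale 1 (189) [FIFO — oldest first]: 189 @ $7 = $1,323
Sale 2 (260) [FIFO — oldest first]: 64 @ $7 + 42 @ $6 + 56 @ $6 + 98 @ $2 = $1,232
Total COGS = $1,323 + $1,232 = $2,555
Ending inventory: 279 @ $2 + 240 @ $1 + 136 @ $4 = $1,342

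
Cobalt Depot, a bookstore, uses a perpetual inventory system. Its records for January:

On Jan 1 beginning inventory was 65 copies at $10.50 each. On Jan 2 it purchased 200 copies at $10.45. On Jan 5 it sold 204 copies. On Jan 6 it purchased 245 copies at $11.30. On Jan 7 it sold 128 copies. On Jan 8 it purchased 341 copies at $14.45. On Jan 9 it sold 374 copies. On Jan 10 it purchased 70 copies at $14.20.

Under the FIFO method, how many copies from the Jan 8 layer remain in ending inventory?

Jan 5, 204 sold [FIFO — oldest first]: 65 @ $10.50 + 139 @ $10.45 = $2,135.05
Jan 7, 128 sold [FIFO — oldest first]: 61 @ $10.45 + 67 @ $11.30 = $1,394.55
Jan 9, 374 sold [FIFO — oldest first]: 178 @ $11.30 + 196 @ $14.45 = $4,843.60
Total COGS = $2,135.05 + $1,394.55 + $4,843.60 = $8,373.20
Ending inventory: 145 @ $14.45 + 70 @ $14.20 = $3,089.25

145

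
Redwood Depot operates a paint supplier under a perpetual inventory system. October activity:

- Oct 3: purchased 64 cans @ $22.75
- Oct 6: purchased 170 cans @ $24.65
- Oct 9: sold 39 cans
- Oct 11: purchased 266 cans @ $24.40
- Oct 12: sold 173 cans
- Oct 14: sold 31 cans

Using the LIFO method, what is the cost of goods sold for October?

COGS = $5,938.95

Oct 9, 39 sold [LIFO — newest first]: 39 @ $24.65 = $961.35
Oct 12, 173 sold [LIFO — newest first]: 173 @ $24.40 = $4,221.20
Oct 14, 31 sold [LIFO — newest first]: 31 @ $24.40 = $756.40
Total COGS = $961.35 + $4,221.20 + $756.40 = $5,938.95
Ending inventory: 64 @ $22.75 + 131 @ $24.65 + 62 @ $24.40 = $6,197.95
Check: goods available $12,136.90 = COGS $5,938.95 + ending $6,197.95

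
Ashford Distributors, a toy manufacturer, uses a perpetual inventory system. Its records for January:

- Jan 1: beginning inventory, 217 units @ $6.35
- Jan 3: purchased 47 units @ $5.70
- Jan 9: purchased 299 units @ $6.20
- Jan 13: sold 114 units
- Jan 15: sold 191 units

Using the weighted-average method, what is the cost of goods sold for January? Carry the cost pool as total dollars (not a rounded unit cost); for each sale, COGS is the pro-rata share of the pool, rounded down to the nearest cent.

After Jan 1: 217 on hand, pool $1,377.95 (≈ $6.3500 each)
After Jan 3: 264 on hand, pool $1,645.85 (≈ $6.2343 each)
After Jan 9: 563 on hand, pool $3,499.65 (≈ $6.2161 each)
Jan 13, sell 114: 114/563 × $3,499.65 → $708.63
Jan 15, sell 191: 191/449 × $2,791.02 → $1,187.27
Total COGS = $708.63 + $1,187.27 = $1,895.90
Ending inventory (cost pool remaining) = $1,603.75

COGS = $1,895.90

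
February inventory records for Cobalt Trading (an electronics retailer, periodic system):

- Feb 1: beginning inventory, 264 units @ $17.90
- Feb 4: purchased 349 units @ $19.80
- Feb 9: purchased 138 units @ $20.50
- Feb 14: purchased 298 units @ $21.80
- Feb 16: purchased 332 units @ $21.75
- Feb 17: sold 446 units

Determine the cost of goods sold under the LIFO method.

COGS = $9,706.20

Feb 17, 446 sold [LIFO — newest first]: 332 @ $21.75 + 114 @ $21.80 = $9,706.20
Ending inventory: 264 @ $17.90 + 349 @ $19.80 + 138 @ $20.50 + 184 @ $21.80 = $18,476.00
Check: goods available $28,182.20 = COGS $9,706.20 + ending $18,476.00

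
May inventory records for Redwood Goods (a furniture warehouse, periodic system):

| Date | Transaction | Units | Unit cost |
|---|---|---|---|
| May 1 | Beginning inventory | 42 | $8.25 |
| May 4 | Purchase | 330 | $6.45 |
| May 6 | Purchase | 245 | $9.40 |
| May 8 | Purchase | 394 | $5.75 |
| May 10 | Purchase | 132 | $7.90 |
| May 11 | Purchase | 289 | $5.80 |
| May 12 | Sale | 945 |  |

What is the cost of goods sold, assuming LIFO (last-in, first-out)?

COGS = $6,206.50

May 12, 945 sold [LIFO — newest first]: 289 @ $5.80 + 132 @ $7.90 + 394 @ $5.75 + 130 @ $9.40 = $6,206.50
Ending inventory: 42 @ $8.25 + 330 @ $6.45 + 115 @ $9.40 = $3,556.00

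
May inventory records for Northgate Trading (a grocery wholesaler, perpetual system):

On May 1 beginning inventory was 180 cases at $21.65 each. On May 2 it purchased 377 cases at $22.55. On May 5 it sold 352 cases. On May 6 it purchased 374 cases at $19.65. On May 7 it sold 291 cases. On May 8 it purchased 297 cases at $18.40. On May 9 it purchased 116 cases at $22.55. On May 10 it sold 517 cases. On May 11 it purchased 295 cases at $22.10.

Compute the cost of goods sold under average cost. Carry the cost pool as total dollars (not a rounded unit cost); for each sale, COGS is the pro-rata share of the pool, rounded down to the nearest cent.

COGS = $24,151.76

After May 1: 180 on hand, pool $3,897.00 (≈ $21.6500 each)
After May 2: 557 on hand, pool $12,398.35 (≈ $22.2592 each)
May 5, sell 352: 352/557 × $12,398.35 → $7,835.22
After May 6: 579 on hand, pool $11,912.23 (≈ $20.5738 each)
May 7, sell 291: 291/579 × $11,912.23 → $5,986.97
After May 8: 585 on hand, pool $11,390.06 (≈ $19.4702 each)
After May 9: 701 on hand, pool $14,005.86 (≈ $19.9798 each)
May 10, sell 517: 517/701 × $14,005.86 → $10,329.57
After May 11: 479 on hand, pool $10,195.79 (≈ $21.2856 each)
Total COGS = $7,835.22 + $5,986.97 + $10,329.57 = $24,151.76
Ending inventory (cost pool remaining) = $10,195.79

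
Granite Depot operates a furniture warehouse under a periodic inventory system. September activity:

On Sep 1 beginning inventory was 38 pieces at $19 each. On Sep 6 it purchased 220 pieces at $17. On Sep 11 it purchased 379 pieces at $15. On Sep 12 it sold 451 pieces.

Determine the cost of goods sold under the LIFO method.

Sep 12, 451 sold [LIFO — newest first]: 379 @ $15 + 72 @ $17 = $6,909
Ending inventory: 38 @ $19 + 148 @ $17 = $3,238

COGS = $6,909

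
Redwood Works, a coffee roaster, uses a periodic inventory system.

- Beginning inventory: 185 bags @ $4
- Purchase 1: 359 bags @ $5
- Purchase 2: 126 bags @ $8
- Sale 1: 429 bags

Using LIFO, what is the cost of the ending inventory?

Sale 1 (429) [LIFO — newest first]: 126 @ $8 + 303 @ $5 = $2,523
Ending inventory: 185 @ $4 + 56 @ $5 = $1,020

Ending inventory = $1,020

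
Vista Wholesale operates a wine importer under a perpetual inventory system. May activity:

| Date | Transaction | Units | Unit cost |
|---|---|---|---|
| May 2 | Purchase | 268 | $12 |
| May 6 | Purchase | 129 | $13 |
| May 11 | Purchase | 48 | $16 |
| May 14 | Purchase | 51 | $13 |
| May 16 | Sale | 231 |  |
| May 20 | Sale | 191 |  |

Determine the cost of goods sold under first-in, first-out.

May 16, 231 sold [FIFO — oldest first]: 231 @ $12 = $2,772
May 20, 191 sold [FIFO — oldest first]: 37 @ $12 + 129 @ $13 + 25 @ $16 = $2,521
Total COGS = $2,772 + $2,521 = $5,293
Ending inventory: 23 @ $16 + 51 @ $13 = $1,031
Check: goods available $6,324 = COGS $5,293 + ending $1,031

COGS = $5,293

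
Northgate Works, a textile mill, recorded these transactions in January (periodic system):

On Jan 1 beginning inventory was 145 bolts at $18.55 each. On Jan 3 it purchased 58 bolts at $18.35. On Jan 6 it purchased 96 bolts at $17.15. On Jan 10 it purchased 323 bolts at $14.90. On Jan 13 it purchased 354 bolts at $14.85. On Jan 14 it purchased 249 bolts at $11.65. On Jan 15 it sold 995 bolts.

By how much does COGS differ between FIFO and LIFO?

$1,537.60

FIFO COGS: 145 @ $18.55 + 58 @ $18.35 + 96 @ $17.15 + 323 @ $14.90 + 354 @ $14.85 + 19 @ $11.65 = $15,691.40
LIFO COGS: 249 @ $11.65 + 354 @ $14.85 + 323 @ $14.90 + 69 @ $17.15 = $14,153.80
Difference = |$15,691.40 − $14,153.80| = $1,537.60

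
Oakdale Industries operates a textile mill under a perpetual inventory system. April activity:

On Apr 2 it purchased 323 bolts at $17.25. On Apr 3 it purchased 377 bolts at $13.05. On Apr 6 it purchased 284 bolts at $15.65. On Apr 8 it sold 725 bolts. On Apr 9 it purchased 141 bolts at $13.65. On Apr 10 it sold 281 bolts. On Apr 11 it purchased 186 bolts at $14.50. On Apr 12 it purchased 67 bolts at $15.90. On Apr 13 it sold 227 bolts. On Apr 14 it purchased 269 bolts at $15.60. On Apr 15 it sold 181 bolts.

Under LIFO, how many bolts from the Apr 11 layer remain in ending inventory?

Apr 8, 725 sold [LIFO — newest first]: 284 @ $15.65 + 377 @ $13.05 + 64 @ $17.25 = $10,468.45
Apr 10, 281 sold [LIFO — newest first]: 141 @ $13.65 + 140 @ $17.25 = $4,339.65
Apr 13, 227 sold [LIFO — newest first]: 67 @ $15.90 + 160 @ $14.50 = $3,385.30
Apr 15, 181 sold [LIFO — newest first]: 181 @ $15.60 = $2,823.60
Total COGS = $10,468.45 + $4,339.65 + $3,385.30 + $2,823.60 = $21,017.00
Ending inventory: 119 @ $17.25 + 26 @ $14.50 + 88 @ $15.60 = $3,802.55
Check: goods available $24,819.55 = COGS $21,017.00 + ending $3,802.55

26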